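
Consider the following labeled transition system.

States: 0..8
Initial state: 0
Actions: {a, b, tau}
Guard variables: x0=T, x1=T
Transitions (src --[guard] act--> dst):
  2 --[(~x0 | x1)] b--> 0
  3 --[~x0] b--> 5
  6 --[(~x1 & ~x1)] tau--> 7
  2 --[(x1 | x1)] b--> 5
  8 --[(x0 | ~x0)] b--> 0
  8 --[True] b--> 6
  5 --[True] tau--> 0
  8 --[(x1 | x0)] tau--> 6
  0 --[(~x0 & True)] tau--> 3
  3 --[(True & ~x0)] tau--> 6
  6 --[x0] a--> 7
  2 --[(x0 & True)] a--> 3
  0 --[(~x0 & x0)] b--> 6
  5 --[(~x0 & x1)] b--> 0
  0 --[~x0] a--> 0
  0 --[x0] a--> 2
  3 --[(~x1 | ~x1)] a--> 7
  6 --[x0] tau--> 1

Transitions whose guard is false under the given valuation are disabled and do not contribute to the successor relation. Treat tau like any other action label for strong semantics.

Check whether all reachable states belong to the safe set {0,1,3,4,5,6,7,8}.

Inv-set: {0,1,3,4,5,6,7,8}
Reachable = {0,2,3,5}
  0: ✓
  2: outside
  3: ✓
  5: ✓
counterexample path to 2: a

Answer: INVARIANT VIOLATED at state 2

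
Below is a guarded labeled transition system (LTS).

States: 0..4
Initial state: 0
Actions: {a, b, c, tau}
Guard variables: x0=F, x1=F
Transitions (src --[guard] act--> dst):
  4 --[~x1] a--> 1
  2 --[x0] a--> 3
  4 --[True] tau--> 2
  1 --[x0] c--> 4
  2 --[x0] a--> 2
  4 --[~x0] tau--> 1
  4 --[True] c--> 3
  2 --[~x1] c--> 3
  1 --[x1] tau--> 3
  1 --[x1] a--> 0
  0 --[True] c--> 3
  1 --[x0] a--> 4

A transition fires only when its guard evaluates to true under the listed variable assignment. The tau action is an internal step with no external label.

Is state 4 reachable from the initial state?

Answer: UNREACHABLE

Trace:
Guard filter leaves 6 enabled edge(s).
depth 0: {0}
depth 1: {3}  total {0,3}
R = {0,3}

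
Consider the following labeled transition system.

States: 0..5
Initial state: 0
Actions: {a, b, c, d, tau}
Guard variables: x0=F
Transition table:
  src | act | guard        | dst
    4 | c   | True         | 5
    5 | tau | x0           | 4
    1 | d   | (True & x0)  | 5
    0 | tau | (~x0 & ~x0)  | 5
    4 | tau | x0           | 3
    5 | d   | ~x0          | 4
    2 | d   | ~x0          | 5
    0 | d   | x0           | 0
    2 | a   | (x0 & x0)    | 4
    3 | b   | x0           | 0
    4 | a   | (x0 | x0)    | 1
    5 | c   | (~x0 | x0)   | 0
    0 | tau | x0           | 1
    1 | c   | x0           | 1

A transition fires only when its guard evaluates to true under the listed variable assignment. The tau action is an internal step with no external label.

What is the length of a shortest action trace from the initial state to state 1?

BFS to 1:
  Layer 0: {0}
  Layer 1: {5}
  Layer 2: {4}
1 never appears.

Answer: UNREACHABLE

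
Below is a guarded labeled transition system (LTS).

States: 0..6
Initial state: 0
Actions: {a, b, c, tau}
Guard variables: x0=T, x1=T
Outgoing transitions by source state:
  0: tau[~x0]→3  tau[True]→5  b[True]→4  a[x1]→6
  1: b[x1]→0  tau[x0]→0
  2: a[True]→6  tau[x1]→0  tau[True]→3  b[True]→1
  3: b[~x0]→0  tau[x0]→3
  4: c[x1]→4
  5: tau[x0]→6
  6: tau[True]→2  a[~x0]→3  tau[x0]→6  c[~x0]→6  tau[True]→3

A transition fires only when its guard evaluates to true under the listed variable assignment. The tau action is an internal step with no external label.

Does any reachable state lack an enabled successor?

Reachable = {0,1,2,3,4,5,6}
  0: a→6  b→4  tau→5  [3 out]
  1: b→0  tau→0  [2 out]
  2: a→6  b→1  tau→0  tau→3  [4 out]
  3: tau→3  [1 out]
  4: c→4  [1 out]
  5: tau→6  [1 out]
  6: tau→2  tau→3  tau→6  [3 out]

Answer: DEADLOCK-FREE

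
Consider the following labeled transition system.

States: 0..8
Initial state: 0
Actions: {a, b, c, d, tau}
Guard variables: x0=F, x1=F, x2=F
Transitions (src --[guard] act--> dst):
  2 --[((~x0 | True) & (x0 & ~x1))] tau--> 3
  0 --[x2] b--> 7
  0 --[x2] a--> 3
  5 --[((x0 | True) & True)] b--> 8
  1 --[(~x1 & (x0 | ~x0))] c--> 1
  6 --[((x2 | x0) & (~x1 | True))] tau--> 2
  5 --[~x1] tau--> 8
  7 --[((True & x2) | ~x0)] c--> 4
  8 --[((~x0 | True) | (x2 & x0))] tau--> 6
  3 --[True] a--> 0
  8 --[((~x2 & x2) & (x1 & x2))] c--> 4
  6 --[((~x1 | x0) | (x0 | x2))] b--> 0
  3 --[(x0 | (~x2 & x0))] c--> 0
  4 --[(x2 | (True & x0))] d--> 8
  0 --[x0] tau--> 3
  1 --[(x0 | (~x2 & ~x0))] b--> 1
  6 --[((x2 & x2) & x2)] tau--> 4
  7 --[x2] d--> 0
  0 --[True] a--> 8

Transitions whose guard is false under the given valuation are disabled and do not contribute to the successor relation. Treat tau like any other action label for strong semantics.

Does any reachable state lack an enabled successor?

Reach set: {0,6,8}
  0: a→8  [1 exit(s)]
  6: b→0  [1 exit(s)]
  8: tau→6  [1 exit(s)]

Answer: DEADLOCK-FREE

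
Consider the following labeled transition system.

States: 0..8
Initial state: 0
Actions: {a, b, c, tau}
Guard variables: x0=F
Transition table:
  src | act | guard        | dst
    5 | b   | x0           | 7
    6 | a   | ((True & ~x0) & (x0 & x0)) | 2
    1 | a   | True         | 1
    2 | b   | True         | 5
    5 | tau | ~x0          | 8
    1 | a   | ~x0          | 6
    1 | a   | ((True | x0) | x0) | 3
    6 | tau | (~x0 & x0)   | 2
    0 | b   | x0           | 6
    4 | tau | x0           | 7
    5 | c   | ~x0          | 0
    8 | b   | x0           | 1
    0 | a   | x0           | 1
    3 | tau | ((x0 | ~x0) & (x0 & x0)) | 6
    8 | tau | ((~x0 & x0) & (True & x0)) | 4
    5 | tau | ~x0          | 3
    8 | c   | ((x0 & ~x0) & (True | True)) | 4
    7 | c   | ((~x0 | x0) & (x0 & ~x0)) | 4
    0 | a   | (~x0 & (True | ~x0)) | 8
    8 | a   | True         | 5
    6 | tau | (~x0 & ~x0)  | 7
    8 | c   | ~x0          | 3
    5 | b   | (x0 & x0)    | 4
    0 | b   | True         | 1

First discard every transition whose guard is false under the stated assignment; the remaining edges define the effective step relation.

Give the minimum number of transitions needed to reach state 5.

Layered search for 5:
  depth 0: {0}
  depth 1: {1,8}
  depth 2: {3,5,6}
5 enters at depth 2; path a·a

Answer: 2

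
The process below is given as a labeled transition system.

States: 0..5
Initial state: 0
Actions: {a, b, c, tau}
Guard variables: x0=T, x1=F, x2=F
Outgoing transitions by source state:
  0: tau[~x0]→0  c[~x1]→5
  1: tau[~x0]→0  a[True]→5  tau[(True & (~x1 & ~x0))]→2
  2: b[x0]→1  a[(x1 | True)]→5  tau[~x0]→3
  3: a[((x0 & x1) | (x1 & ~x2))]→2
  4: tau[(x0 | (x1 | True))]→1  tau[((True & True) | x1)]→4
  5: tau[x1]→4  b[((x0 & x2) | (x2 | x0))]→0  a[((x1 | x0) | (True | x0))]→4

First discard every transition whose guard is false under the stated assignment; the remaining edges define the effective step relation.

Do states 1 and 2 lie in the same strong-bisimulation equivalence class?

Refine partition for ~:
  P[0] = {{0,1,2,3,4,5}}
  P[1] = {{0},{1},{2,5},{3},{4}}
  P[2] = {{0},{1},{2},{3},{4},{5}}
6 equivalence class(es) (converged in 3)
1∈{1}, 2∈{2}

Answer: NOT BISIMILAR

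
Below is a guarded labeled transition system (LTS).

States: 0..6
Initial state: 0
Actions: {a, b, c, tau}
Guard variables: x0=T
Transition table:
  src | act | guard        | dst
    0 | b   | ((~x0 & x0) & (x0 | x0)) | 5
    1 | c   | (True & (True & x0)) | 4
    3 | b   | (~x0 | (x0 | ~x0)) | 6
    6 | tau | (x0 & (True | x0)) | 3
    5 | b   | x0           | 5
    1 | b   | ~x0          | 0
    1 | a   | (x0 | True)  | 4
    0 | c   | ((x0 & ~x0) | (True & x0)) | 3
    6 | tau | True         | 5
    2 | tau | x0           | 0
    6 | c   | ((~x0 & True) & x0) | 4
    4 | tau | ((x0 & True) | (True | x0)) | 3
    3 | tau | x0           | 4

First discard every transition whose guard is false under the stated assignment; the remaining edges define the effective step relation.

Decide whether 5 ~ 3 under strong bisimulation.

Answer: NOT BISIMILAR

Trace:
Refine partition for ~:
  round 0: {{0,1,2,3,4,5,6}}
  round 1: {{0},{1},{2,4,6},{3},{5}}
  round 2: {{0},{1},{2},{3},{4},{5},{6}}
7 equivalence class(es) (converged in 3)
class of 5: {5}; class of 3: {3}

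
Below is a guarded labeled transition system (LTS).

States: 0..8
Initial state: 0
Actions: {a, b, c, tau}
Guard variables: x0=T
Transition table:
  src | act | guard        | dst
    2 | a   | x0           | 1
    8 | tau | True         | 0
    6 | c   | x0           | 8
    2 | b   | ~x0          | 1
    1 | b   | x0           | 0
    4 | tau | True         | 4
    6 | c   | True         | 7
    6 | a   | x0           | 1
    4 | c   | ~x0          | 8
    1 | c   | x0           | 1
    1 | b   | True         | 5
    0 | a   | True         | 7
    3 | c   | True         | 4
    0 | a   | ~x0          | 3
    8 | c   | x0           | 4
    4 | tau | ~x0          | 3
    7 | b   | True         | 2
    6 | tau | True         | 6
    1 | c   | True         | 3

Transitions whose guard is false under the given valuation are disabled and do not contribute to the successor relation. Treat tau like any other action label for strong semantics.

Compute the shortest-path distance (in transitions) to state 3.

BFS to 3:
  depth 0: {0}
  depth 1: {7}
  depth 2: {2}
  depth 3: {1}
  depth 4: {3,5}
depth(3)=4, e.g. a·b·a·c

Answer: 4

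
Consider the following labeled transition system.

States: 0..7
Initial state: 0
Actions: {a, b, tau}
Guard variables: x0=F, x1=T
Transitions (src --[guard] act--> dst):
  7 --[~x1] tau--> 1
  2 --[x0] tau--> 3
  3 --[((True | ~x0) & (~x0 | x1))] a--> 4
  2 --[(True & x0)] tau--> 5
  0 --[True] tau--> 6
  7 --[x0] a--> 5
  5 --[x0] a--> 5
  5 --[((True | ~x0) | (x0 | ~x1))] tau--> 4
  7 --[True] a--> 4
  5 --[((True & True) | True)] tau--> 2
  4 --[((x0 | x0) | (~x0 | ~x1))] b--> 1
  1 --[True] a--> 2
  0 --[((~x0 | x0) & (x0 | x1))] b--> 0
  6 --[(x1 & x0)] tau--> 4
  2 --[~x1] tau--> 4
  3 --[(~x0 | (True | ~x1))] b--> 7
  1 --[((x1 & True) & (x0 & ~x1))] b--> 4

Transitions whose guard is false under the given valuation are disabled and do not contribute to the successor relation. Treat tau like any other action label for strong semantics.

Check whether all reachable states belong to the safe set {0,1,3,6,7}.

Answer: INVARIANT HOLDS

Working:
Safe = {0,1,3,6,7}
R = {0,6}
  0: ✓
  6: ✓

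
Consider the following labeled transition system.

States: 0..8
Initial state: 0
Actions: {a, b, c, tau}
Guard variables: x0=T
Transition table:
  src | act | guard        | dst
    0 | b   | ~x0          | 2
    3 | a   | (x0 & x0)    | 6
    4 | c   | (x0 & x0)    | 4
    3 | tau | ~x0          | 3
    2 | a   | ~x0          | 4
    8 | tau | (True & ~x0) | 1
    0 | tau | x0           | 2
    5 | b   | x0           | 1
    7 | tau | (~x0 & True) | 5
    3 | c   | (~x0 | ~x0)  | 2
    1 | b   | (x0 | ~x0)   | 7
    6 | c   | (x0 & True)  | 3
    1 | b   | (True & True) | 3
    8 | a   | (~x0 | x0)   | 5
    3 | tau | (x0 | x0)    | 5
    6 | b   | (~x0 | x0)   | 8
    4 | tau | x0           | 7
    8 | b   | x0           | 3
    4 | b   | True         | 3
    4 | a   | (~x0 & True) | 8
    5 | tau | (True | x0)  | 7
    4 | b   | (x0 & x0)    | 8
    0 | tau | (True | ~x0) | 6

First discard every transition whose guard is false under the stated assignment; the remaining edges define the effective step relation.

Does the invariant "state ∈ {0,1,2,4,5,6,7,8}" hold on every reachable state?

Allowed set {0,1,2,4,5,6,7,8}
R = {0,1,2,3,5,6,7,8}
  0: ✓
  1: ✓
  2: ✓
  3: VIOLATES
  5: ✓
  6: ✓
  7: ✓
  8: ✓
reach 3 via tau·c — violates

Answer: INVARIANT VIOLATED at state 3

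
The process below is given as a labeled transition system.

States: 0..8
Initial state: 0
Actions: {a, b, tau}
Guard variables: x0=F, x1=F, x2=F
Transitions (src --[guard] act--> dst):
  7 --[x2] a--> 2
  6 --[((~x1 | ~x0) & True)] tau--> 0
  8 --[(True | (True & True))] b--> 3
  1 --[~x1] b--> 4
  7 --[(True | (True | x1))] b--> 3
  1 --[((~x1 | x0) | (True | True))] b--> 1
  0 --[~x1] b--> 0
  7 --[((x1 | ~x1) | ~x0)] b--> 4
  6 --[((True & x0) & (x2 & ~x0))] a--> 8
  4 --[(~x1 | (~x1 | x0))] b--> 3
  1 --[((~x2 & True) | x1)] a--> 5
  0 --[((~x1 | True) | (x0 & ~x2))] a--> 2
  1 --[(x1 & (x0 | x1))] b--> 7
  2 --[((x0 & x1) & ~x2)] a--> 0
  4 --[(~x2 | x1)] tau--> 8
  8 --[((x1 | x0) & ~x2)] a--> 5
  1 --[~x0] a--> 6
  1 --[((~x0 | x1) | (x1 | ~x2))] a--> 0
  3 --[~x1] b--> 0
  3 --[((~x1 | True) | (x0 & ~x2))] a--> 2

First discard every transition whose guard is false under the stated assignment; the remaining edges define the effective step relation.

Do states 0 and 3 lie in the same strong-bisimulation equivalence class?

Refine partition for ~:
  P[0] = {{0,1,2,3,4,5,6,7,8}}
  P[1] = {{0,1,3},{2,5},{4},{6},{7,8}}
  P[2] = {{0,3},{1},{2,5},{4},{6},{7},{8}}
Fixed point at round 3; 7 class(es).
[0]={0,3}  [3]={0,3}

Answer: BISIMILAR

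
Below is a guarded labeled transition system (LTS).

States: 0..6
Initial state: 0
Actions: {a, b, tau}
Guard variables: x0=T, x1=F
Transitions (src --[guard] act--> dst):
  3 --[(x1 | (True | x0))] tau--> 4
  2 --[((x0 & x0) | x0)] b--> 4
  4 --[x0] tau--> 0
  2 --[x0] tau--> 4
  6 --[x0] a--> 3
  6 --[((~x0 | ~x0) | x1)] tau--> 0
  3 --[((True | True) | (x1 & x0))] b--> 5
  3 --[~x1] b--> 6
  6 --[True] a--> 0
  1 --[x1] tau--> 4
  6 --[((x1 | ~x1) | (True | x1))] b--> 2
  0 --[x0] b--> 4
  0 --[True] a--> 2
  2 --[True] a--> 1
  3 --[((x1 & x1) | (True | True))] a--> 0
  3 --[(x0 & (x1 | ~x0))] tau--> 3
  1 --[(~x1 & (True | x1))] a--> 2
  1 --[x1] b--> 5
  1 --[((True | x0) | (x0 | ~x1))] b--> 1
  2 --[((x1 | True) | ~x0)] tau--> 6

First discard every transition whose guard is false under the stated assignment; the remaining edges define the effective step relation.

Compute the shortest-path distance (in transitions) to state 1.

Answer: 2

Working:
BFS to 1:
  Layer 0: {0}
  Layer 1: {2,4}
  Layer 2: {1,6}
depth(1)=2, e.g. a·a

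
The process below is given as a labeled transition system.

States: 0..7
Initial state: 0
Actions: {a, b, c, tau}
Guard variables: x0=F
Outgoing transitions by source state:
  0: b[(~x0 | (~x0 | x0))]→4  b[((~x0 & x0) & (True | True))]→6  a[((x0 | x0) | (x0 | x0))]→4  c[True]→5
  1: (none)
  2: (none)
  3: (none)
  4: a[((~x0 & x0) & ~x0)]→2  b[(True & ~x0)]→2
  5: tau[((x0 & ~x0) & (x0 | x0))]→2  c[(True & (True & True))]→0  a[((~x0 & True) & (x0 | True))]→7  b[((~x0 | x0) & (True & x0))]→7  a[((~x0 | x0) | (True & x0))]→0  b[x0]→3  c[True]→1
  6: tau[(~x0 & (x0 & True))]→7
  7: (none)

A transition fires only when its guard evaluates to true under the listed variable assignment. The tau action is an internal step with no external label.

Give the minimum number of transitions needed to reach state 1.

Breadth-first toward 1:
  depth 0: {0}
  depth 1: {4,5}
  depth 2: {1,2,7}
depth(1)=2, e.g. c·c

Answer: 2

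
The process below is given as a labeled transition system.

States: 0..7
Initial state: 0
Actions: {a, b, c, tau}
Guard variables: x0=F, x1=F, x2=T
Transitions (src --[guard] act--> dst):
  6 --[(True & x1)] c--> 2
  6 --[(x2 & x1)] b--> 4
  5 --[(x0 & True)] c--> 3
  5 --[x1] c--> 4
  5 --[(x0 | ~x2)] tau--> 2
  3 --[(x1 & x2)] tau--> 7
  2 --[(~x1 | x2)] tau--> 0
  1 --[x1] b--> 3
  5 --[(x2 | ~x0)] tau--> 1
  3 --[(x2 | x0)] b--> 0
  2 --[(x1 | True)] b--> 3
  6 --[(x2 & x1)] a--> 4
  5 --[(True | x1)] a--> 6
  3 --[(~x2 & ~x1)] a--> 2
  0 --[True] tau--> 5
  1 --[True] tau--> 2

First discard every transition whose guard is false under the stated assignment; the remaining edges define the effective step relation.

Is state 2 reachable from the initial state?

Answer: REACHABLE

Analysis:
7 transition(s) survive guard evaluation.
depth 0: {0}
depth 1: {5}  cumulative {0,5}
depth 2: {1,6}  cumulative {0,1,5,6}
depth 3: {2}  cumulative {0,1,2,5,6}
depth 4: {3}  cumulative {0,1,2,3,5,6}
Reach set: {0,1,2,3,5,6}
witness 2: tau·tau·tau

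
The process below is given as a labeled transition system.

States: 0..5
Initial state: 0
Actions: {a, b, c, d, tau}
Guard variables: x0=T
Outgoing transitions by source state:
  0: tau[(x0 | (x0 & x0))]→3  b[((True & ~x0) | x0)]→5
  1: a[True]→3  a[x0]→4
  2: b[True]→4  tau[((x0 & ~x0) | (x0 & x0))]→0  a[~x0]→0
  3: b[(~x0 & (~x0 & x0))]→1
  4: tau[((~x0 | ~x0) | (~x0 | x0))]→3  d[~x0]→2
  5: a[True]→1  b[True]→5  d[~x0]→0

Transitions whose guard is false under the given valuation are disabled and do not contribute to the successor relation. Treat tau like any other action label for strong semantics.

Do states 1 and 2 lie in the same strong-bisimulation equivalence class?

Compute ~ classes (split until stable):
  P[0] = {{0,1,2,3,4,5}}
  P[1] = {{0,2},{1},{3},{4},{5}}
  P[2] = {{0},{1},{2},{3},{4},{5}}
Fixed point at round 3; 6 class(es).
class of 1: {1}; class of 2: {2}

Answer: NOT BISIMILAR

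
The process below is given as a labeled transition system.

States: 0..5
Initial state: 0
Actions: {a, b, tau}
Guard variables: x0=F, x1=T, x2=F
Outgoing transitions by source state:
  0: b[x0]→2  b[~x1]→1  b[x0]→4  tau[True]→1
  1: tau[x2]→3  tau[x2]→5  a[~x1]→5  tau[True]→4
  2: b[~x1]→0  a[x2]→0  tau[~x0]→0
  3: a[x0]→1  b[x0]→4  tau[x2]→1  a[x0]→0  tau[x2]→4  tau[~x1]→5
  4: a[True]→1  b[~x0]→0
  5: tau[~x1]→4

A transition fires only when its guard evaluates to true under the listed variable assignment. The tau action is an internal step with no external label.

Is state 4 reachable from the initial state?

Answer: REACHABLE

Analysis:
5 transition(s) survive guard evaluation.
depth 0: {0}
depth 1: {1}  cumulative {0,1}
depth 2: {4}  cumulative {0,1,4}
Reach set: {0,1,4}
witness 4: tau·tau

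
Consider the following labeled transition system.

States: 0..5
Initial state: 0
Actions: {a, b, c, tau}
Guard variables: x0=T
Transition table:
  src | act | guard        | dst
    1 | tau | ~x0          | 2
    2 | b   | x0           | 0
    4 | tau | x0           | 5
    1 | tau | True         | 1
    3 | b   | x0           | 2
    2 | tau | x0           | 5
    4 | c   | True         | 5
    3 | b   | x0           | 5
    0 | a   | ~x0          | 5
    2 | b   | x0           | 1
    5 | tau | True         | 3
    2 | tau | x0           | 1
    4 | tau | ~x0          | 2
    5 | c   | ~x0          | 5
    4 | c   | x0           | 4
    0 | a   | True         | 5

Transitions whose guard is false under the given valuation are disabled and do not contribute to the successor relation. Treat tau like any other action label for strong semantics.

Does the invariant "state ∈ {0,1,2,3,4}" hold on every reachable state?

Allowed set {0,1,2,3,4}
Reach set: {0,1,2,3,5}
  0: safe
  1: safe
  2: safe
  3: safe
  5: ✗ unsafe
witness against invariant: a → 5

Answer: INVARIANT VIOLATED at state 5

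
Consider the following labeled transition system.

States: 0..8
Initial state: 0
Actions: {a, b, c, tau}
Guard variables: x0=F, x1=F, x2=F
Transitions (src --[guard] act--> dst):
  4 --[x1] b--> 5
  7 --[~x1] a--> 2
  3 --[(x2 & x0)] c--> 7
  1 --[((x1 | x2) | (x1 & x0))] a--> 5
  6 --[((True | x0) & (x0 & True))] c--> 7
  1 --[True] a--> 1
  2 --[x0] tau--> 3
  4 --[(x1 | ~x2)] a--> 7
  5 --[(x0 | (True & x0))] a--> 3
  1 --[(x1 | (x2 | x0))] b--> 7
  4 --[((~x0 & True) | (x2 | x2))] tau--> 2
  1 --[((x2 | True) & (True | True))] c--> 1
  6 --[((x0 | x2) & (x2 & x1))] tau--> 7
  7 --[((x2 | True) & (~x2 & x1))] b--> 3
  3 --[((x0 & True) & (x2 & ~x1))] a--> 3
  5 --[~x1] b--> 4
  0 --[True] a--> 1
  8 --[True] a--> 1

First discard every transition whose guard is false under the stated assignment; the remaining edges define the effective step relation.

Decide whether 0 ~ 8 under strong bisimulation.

Answer: BISIMILAR

Trace:
Bisimulation quotient by refinement:
  π0 = {{0,1,2,3,4,5,6,7,8}}
  π1 = {{0,7,8},{1},{2,3,6},{4},{5}}
  π2 = {{0,8},{1},{2,3,6},{4},{5},{7}}
Fixed point at round 3; 6 class(es).
0∈{0,8}, 8∈{0,8}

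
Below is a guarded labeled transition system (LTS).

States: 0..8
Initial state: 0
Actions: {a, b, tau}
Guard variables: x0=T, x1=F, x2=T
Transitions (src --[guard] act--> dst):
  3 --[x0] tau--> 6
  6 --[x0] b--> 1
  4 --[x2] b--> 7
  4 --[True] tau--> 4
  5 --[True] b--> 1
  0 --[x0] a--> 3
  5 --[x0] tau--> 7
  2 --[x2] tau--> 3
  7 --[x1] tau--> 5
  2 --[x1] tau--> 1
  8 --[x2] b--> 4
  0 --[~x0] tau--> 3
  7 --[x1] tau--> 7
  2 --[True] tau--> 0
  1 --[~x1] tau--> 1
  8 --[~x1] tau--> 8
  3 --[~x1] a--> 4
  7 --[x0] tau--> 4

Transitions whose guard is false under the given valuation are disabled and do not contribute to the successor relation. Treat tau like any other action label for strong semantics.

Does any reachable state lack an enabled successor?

Answer: DEADLOCK-FREE

Trace:
Reach set: {0,1,3,4,6,7}
  0: a→3  [deg 1]
  1: tau→1  [deg 1]
  3: a→4  tau→6  [deg 2]
  4: b→7  tau→4  [deg 2]
  6: b→1  [deg 1]
  7: tau→4  [deg 1]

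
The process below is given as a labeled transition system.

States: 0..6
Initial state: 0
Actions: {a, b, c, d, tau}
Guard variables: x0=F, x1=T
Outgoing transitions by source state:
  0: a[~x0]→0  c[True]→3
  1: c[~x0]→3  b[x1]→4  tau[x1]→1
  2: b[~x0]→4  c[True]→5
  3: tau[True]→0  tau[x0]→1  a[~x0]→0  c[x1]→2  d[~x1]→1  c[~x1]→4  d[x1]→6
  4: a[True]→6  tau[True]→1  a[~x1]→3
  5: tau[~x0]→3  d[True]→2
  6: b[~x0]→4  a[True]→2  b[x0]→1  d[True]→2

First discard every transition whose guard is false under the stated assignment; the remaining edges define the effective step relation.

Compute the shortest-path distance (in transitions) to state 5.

BFS to 5:
  L0 = {0}
  L1 = {3}
  L2 = {2,6}
  L3 = {4,5}
5 enters at depth 3; path c·c·c

Answer: 3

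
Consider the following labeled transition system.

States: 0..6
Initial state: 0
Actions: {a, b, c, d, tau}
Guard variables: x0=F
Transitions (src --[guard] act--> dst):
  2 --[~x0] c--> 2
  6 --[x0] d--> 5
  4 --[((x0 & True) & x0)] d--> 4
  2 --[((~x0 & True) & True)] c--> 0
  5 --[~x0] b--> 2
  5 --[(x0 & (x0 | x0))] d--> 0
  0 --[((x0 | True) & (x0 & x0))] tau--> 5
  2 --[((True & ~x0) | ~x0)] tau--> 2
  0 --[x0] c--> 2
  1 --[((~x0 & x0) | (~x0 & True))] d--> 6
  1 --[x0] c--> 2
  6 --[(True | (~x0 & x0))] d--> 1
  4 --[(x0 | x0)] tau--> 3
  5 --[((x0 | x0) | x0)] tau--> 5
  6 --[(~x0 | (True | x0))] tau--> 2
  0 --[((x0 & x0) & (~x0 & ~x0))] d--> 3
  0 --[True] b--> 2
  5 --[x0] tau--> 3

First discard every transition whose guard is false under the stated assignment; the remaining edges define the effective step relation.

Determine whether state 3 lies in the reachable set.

8 transition(s) survive guard evaluation.
Layer 0: {0}
Layer 1: {2}  cumulative {0,2}
Reachable = {0,2}

Answer: UNREACHABLE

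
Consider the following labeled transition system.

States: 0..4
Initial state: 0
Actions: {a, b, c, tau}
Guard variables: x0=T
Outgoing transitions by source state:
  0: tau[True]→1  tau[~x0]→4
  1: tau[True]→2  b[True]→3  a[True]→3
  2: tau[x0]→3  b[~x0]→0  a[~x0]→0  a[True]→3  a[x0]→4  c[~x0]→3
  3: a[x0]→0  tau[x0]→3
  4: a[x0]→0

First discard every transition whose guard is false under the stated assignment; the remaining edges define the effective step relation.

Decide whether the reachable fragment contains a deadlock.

Answer: DEADLOCK-FREE

Trace:
Reachable = {0,1,2,3,4}
  0: tau→1  [1 out]
  1: a→3  b→3  tau→2  [3 out]
  2: a→3  a→4  tau→3  [3 out]
  3: a→0  tau→3  [2 out]
  4: a→0  [1 out]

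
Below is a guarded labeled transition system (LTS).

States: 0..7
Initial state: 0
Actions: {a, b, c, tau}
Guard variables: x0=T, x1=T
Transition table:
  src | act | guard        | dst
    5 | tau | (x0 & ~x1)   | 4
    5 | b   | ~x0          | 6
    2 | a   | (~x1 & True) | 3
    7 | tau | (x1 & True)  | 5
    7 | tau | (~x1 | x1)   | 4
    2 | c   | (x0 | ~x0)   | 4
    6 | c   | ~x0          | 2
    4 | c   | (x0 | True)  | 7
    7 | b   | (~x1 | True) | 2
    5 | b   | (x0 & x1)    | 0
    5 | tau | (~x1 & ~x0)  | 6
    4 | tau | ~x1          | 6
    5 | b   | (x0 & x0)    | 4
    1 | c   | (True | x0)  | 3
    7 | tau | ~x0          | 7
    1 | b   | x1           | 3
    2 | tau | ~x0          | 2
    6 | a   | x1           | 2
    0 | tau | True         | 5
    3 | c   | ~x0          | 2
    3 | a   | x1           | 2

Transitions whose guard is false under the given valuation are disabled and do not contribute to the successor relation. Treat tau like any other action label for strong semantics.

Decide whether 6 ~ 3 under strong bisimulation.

Answer: BISIMILAR

Trace:
Bisimulation quotient by refinement:
  round 0: {{0,1,2,3,4,5,6,7}}
  round 1: {{0},{1},{2,4},{3,6},{5},{7}}
  round 2: {{0},{1},{2},{3,6},{4},{5},{7}}
7 equivalence class(es) (converged in 3)
class of 6: {3,6}; class of 3: {3,6}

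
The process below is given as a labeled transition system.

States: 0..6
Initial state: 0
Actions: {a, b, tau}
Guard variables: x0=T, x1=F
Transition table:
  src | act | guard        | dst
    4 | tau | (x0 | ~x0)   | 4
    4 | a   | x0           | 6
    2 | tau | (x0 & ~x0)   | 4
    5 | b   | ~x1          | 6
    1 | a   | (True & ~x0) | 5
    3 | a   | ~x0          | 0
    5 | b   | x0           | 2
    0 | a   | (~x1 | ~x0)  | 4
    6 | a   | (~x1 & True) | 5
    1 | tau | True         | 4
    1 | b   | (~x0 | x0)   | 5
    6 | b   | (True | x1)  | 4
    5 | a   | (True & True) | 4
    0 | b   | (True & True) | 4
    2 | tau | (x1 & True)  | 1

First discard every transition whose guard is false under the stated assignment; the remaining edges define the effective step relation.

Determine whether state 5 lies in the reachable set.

After dropping false guards: 11 live edges.
Layer 0: {0}
Layer 1: {4}  total {0,4}
Layer 2: {6}  total {0,4,6}
Layer 3: {5}  total {0,4,5,6}
Layer 4: {2}  total {0,2,4,5,6}
Reachable = {0,2,4,5,6}
trace reaching 5: a·a·a

Answer: REACHABLE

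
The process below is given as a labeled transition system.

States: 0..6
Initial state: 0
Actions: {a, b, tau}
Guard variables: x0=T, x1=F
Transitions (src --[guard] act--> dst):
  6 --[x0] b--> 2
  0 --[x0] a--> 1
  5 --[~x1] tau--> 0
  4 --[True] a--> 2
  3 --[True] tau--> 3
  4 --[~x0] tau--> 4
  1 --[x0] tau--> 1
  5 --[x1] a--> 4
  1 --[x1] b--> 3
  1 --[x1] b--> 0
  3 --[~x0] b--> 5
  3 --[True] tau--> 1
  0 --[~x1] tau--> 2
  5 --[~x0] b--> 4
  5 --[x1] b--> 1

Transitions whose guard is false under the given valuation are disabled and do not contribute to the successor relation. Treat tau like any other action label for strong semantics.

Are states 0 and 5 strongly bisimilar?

Answer: NOT BISIMILAR

Working:
Bisimulation quotient by refinement:
  round 0: {{0,1,2,3,4,5,6}}
  round 1: {{0},{1,3,5},{2},{4},{6}}
  round 2: {{0},{1,3},{2},{4},{5},{6}}
stable after 3 split(s): 6 block(s)
class of 0: {0}; class of 5: {5}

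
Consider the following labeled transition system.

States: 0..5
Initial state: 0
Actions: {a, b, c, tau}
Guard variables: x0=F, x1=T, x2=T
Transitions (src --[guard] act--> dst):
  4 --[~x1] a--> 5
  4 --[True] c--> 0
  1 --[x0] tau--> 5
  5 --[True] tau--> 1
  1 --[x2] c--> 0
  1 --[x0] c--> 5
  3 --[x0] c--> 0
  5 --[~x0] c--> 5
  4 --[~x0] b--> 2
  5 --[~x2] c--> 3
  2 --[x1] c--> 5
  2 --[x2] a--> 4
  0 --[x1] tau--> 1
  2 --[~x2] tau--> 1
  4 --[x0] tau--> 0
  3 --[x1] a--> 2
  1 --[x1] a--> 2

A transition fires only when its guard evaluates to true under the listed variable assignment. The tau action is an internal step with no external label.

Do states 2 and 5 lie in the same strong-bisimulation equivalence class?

Answer: NOT BISIMILAR

Working:
Compute ~ classes (split until stable):
  round 0: {{0,1,2,3,4,5}}
  round 1: {{0},{1,2},{3},{4},{5}}
  round 2: {{0},{1},{2},{3},{4},{5}}
stable after 3 split(s): 6 block(s)
[2]={2}  [5]={5}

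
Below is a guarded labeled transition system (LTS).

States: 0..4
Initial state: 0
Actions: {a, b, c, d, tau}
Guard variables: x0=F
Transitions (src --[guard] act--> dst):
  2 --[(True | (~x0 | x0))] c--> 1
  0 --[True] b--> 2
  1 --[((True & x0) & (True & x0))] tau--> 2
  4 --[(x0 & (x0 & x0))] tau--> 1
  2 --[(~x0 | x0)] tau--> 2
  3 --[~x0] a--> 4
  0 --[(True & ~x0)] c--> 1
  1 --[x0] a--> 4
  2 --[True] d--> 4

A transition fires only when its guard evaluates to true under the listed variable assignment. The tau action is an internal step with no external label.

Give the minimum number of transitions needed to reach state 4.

Answer: 2

Trace:
Layered search for 4:
  depth 0: {0}
  depth 1: {1,2}
  depth 2: {4}
depth(4)=2, e.g. b·d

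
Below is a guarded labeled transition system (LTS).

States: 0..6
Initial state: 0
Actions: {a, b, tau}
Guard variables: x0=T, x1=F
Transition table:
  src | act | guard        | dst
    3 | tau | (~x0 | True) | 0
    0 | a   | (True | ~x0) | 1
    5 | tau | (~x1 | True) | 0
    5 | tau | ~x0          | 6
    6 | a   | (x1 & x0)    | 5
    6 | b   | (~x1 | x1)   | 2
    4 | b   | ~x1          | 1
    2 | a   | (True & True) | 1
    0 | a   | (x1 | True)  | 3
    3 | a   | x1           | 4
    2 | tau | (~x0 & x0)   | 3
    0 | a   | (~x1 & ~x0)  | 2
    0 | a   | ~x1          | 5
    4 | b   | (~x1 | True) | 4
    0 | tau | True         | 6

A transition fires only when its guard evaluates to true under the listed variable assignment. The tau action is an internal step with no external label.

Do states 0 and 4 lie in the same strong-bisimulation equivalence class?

Answer: NOT BISIMILAR

Trace:
Compute ~ classes (split until stable):
  P[0] = {{0,1,2,3,4,5,6}}
  P[1] = {{0},{1},{2},{3,5},{4,6}}
  P[2] = {{0},{1},{2},{3,5},{4},{6}}
stable after 3 split(s): 6 block(s)
[0]={0}  [4]={4}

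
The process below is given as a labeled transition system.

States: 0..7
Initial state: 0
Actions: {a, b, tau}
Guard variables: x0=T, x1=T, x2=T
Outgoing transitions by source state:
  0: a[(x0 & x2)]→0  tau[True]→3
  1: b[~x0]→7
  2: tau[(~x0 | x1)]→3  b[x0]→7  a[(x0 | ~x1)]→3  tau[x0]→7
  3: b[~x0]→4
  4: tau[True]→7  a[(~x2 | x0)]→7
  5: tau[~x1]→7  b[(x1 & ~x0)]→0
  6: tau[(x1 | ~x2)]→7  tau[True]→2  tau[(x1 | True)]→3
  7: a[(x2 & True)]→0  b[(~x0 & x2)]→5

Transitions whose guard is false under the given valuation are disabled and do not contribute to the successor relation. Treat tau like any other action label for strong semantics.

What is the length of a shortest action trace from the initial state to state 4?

Answer: UNREACHABLE

Working:
BFS to 4:
  depth 0: {0}
  depth 1: {3}
4 never appears.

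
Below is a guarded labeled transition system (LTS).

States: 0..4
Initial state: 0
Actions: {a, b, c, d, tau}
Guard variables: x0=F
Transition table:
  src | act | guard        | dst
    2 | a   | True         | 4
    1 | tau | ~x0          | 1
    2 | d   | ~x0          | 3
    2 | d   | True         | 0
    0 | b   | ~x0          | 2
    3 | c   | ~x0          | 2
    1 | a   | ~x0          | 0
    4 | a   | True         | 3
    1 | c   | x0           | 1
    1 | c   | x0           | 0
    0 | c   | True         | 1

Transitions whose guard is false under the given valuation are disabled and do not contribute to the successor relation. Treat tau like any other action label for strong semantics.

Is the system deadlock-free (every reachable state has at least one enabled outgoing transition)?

Reachable = {0,1,2,3,4}
  0: b→2  c→1  [2 exit(s)]
  1: a→0  tau→1  [2 exit(s)]
  2: a→4  d→0  d→3  [3 exit(s)]
  3: c→2  [1 exit(s)]
  4: a→3  [1 exit(s)]

Answer: DEADLOCK-FREE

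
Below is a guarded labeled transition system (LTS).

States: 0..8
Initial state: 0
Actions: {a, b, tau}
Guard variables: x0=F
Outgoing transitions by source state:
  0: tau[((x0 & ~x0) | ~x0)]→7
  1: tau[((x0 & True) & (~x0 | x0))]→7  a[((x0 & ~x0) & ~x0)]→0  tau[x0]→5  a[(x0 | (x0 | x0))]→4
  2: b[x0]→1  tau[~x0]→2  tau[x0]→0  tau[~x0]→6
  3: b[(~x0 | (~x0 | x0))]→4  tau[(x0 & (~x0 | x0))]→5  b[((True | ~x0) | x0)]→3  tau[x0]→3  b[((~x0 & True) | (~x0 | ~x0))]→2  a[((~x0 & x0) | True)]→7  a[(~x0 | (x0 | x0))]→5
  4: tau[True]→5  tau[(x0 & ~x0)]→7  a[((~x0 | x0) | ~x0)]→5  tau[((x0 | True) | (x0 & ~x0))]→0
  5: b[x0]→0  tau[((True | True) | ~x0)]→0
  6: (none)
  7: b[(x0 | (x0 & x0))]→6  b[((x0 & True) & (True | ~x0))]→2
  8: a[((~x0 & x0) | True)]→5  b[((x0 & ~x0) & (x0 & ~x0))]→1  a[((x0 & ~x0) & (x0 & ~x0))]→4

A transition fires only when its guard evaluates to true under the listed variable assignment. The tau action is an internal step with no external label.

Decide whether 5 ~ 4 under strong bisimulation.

Bisimulation quotient by refinement:
  P[0] = {{0,1,2,3,4,5,6,7,8}}
  P[1] = {{0,2,5},{1,6,7},{3},{4},{8}}
  P[2] = {{0},{1,6,7},{2},{3},{4},{5},{8}}
stable after 3 split(s): 7 block(s)
[5]={5}  [4]={4}

Answer: NOT BISIMILAR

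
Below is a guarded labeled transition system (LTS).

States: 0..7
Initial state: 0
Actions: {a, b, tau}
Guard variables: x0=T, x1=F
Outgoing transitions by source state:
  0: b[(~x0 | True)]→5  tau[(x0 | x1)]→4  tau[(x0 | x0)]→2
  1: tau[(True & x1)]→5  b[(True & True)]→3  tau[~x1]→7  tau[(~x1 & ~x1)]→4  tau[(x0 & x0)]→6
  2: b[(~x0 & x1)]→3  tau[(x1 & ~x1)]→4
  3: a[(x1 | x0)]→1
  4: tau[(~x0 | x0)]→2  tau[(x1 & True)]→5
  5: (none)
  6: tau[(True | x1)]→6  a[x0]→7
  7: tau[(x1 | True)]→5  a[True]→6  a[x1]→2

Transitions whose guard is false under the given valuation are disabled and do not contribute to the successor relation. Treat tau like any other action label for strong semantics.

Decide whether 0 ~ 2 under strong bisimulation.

Answer: NOT BISIMILAR

Analysis:
Bisimulation quotient by refinement:
  π0 = {{0,1,2,3,4,5,6,7}}
  π1 = {{0,1},{2,5},{3},{4},{6,7}}
  π2 = {{0},{1},{2,5},{3},{4},{6},{7}}
Fixed point at round 3; 7 class(es).
[0]={0}  [2]={2,5}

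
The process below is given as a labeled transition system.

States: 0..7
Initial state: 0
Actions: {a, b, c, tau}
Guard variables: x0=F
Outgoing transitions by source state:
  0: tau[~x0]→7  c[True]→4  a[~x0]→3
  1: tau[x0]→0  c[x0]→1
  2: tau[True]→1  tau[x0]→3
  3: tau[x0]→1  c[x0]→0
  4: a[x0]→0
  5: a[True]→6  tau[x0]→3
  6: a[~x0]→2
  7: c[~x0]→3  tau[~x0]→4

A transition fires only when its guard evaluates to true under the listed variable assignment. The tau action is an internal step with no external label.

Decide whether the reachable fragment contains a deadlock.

Answer: DEADLOCK at state 3

Trace:
Reach set: {0,3,4,7}
  0: a→3  c→4  tau→7  [3 exit(s)]
  3: ∅  [no exit]
  4: ∅  [no exit]
  7: c→3  tau→4  [2 exit(s)]
witness 3: a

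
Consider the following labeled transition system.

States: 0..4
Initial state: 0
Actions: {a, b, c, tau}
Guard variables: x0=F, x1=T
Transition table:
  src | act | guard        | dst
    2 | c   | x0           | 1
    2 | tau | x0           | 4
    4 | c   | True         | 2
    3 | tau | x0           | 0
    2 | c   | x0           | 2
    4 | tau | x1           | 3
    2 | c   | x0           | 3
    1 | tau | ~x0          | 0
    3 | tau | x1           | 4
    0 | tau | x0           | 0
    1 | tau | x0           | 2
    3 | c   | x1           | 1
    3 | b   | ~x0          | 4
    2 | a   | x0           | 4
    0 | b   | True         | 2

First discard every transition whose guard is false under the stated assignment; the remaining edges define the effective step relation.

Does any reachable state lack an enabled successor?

Answer: DEADLOCK at state 2

Trace:
Reach set: {0,2}
  0: b→2  [1 out]
  2: ∅  [STUCK]
trace reaching 2: b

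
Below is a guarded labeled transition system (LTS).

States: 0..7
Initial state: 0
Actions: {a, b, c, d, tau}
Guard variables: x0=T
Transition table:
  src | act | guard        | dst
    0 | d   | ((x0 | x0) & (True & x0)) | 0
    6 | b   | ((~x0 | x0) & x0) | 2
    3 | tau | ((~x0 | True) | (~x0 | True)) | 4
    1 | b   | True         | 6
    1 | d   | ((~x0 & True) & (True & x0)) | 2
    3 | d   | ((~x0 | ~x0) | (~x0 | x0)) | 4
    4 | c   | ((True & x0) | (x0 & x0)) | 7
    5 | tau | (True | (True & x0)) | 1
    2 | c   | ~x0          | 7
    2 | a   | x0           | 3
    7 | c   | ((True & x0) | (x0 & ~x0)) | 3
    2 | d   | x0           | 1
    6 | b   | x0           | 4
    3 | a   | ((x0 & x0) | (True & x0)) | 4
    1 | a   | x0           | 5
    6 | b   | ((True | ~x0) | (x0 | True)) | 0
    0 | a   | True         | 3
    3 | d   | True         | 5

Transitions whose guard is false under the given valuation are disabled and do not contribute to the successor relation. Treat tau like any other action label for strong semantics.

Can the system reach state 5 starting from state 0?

Answer: REACHABLE

Analysis:
16 transition(s) survive guard evaluation.
L0 = {0}
L1 = {3}  total {0,3}
L2 = {4,5}  total {0,3,4,5}
L3 = {1,7}  total {0,1,3,4,5,7}
L4 = {6}  total {0,1,3,4,5,6,7}
L5 = {2}  total {0,1,2,3,4,5,6,7}
R = {0,1,2,3,4,5,6,7}
trace reaching 5: a·d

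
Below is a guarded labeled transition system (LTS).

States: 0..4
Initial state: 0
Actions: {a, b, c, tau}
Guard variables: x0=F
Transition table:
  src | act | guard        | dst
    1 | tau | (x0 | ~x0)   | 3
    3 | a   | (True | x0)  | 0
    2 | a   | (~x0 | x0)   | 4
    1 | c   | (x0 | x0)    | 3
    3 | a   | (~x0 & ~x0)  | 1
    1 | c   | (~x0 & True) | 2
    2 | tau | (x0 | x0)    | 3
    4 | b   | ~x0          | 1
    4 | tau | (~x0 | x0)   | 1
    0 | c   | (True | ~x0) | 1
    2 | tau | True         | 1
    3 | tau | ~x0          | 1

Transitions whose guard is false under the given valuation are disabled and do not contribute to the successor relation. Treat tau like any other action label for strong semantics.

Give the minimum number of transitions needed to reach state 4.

Answer: 3

Analysis:
Breadth-first toward 4:
  Layer 0: {0}
  Layer 1: {1}
  Layer 2: {2,3}
  Layer 3: {4}
4 enters at depth 3; path c·c·a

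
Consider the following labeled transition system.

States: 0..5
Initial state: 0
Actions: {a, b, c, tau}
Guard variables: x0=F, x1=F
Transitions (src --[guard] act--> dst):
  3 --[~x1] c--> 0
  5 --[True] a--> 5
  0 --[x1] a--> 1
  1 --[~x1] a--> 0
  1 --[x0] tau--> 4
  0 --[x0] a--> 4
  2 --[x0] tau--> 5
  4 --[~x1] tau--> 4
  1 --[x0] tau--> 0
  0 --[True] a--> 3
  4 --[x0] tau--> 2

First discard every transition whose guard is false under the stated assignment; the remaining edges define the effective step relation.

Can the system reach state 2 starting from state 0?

Answer: UNREACHABLE

Analysis:
After dropping false guards: 5 live edges.
L0 = {0}
L1 = {3}  now seen {0,3}
Reachable = {0,3}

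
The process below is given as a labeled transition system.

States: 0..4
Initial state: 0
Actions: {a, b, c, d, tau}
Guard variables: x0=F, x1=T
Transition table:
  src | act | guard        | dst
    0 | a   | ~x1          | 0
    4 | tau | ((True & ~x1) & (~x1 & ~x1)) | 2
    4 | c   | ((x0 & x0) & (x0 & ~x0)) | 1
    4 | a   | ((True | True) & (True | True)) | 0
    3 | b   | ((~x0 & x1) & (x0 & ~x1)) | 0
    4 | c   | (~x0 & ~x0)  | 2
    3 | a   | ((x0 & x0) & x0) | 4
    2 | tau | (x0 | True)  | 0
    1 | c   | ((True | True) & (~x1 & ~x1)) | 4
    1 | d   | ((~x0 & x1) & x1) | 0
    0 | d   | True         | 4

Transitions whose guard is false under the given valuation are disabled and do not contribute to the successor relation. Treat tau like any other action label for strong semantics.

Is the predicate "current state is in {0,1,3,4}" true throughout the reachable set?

Answer: INVARIANT VIOLATED at state 2

Trace:
Allowed set {0,1,3,4}
Reach set: {0,2,4}
  0: ✓
  2: VIOLATES
  4: ✓
witness against invariant: d·c → 2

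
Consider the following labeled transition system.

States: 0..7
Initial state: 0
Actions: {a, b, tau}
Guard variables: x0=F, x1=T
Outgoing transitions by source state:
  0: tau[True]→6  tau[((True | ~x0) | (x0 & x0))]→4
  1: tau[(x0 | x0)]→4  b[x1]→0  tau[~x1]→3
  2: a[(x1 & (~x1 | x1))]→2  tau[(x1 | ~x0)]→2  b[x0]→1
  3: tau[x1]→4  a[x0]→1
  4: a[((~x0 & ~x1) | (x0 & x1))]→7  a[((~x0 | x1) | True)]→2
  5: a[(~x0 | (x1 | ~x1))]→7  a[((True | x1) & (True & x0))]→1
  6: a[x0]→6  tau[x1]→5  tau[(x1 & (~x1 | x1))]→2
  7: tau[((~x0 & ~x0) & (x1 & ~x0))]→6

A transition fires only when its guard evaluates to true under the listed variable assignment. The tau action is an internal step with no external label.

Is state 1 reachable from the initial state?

Answer: UNREACHABLE

Trace:
Guard filter leaves 11 enabled edge(s).
depth 0: {0}
depth 1: {4,6}  now seen {0,4,6}
depth 2: {2,5}  now seen {0,2,4,5,6}
depth 3: {7}  now seen {0,2,4,5,6,7}
R = {0,2,4,5,6,7}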